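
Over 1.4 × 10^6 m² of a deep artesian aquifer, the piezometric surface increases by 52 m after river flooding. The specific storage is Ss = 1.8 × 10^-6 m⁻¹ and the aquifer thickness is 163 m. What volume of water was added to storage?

S = Ss × b = 1.8 × 10^-6 m⁻¹ × 163 m = 2.934 × 10^-4
ΔV = S × A × Δh = 2.934 × 10^-4 × 1.4 × 10^6 m² × 52 m = 21360 m³

ΔV ≈ 21400 m³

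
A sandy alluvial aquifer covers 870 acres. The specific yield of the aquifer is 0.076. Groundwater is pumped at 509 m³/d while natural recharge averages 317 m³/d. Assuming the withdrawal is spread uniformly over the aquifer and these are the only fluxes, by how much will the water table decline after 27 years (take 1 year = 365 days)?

A = 870 acres = 3.521 × 10^6 m²
Net abstraction = 509 − 317 = 192 m³/d
t = 27 years = 9855 d
ΔV = Q × t = 192 m³/d × 9855 d = 1.892 × 10^6 m³
Δh = ΔV / (Sy × A) = 1.892 × 10^6 / (0.076 × 3.521 × 10^6) = 7.071 m

Δh ≈ 7.07 m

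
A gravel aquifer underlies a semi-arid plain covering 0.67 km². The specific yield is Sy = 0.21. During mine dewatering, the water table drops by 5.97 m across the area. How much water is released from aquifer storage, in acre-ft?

ΔV ≈ 681 acre-ft

A = 0.67 km² = 6.7 × 10^5 m²
ΔV = Sy × A × Δh = 0.21 × 6.7 × 10^5 m² × 5.97 m = 8.4 × 10^5 m³
ΔV = 8.4 × 10^5 m³ = 681 acre-ft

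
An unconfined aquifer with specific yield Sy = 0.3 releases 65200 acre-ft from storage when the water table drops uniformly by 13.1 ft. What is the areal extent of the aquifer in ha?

A ≈ 6710 ha

Δh = 13.1 ft = 3.993 m
ΔV = 65200 acre-ft = 8.042 × 10^7 m³
A = ΔV / (Sy × Δh) = 8.042 × 10^7 / (0.3 × 3.993) = 6.714 × 10^7 m²
A = 6.714 × 10^7 m² = 6714 ha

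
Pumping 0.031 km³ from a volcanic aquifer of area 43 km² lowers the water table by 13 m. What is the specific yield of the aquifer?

Sy ≈ 0.055

A = 43 km² = 4.3 × 10^7 m²
ΔV = 0.031 km³ = 3.1 × 10^7 m³
Sy = ΔV / (A × Δh) = 3.1 × 10^7 m³ / (4.3 × 10^7 m² × 13 m) = 0.05546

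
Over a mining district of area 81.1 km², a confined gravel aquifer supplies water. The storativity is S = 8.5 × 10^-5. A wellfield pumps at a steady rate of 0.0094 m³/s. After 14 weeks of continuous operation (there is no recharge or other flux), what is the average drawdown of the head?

Δh ≈ 11.5 m

A = 81.1 km² = 8.11 × 10^7 m²
Q = 0.0094 m³/s = 812.2 m³/d
t = 14 weeks = 98 d
ΔV = Q × t = 812.2 m³/d × 98 d = 79590 m³
Δh = ΔV / (S × A) = 79590 / (8.5 × 10^-5 × 8.11 × 10^7) = 11.55 m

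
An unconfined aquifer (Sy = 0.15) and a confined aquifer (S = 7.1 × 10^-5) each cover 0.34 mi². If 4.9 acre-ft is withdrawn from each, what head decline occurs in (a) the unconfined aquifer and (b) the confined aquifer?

Δh_u ≈ 0.0458 m; Δh_c ≈ 96.7 m

A = 0.34 mi² = 8.806 × 10^5 m²
ΔV = 4.9 acre-ft = 6044 m³
Unconfined: Δh_u = ΔV/(Sy·A) = 6044/(0.15 × 8.806 × 10^5) = 0.04576 m
Confined: Δh_c = ΔV/(S·A) = 6044/(7.1 × 10^-5 × 8.806 × 10^5) = 96.67 m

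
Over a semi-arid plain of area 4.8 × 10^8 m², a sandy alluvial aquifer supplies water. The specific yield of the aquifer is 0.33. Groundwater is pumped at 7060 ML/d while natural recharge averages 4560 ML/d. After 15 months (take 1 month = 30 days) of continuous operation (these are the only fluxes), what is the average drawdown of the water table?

Δh ≈ 7.1 m

Net abstraction = 7060 − 4560 = 2500 ML/d
Q_net = 2500 ML/d = 2.5 × 10^6 m³/d
t = 15 months = 450 d
ΔV = Q × t = 2.5 × 10^6 m³/d × 450 d = 1.125 × 10^9 m³
Δh = ΔV / (Sy × A) = 1.125 × 10^9 / (0.33 × 4.8 × 10^8) = 7.102 m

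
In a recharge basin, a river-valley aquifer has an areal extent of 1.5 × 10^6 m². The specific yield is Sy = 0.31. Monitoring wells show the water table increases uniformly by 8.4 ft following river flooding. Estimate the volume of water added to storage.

ΔV ≈ 1.19 × 10^6 m³

Δh = 8.4 ft = 2.56 m
ΔV = Sy × A × Δh = 0.31 × 1.5 × 10^6 m² × 2.56 m = 1.191 × 10^6 m³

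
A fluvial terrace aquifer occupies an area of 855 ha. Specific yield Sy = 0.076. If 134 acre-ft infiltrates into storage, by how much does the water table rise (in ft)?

A = 855 ha = 8.55 × 10^6 m²
ΔV = 134 acre-ft = 1.653 × 10^5 m³
Δh = ΔV / (Sy × A) = 1.653 × 10^5 m³ / (0.076 × 8.55 × 10^6 m²) = 0.2544 m
Δh = 0.2544 m = 0.8345 ft

Δh ≈ 0.835 ft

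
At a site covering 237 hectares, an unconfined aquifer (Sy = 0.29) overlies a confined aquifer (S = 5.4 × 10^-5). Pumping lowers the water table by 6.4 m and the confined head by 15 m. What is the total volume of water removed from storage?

ΔV ≈ 4.4 × 10^6 m³

A = 237 hectares = 2.37 × 10^6 m²
Unconfined: ΔV_u = Sy × A × Δh_u = 0.29 × 2.37 × 10^6 × 6.4 = 4.399 × 10^6 m³
Confined: ΔV_c = S × A × Δh_c = 5.4 × 10^-5 × 2.37 × 10^6 × 15 = 1920 m³
Total ΔV = 4.399 × 10^6 + 1920 = 4.401 × 10^6 m³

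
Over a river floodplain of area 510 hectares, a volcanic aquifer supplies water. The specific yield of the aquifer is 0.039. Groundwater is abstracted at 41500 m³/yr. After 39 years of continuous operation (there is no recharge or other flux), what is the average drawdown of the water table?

A = 510 hectares = 5.1 × 10^6 m²
Q = 41500 m³/yr = 113.7 m³/d
t = 39 years = 14240 d
ΔV = Q × t = 113.7 m³/d × 14240 d = 1.619 × 10^6 m³
Δh = ΔV / (Sy × A) = 1.619 × 10^6 / (0.039 × 5.1 × 10^6) = 8.137 m

Δh ≈ 8.14 m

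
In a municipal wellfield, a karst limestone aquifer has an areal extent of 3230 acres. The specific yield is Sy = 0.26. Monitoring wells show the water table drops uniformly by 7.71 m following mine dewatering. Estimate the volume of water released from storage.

A = 3230 acres = 1.307 × 10^7 m²
ΔV = Sy × A × Δh = 0.26 × 1.307 × 10^7 m² × 7.71 m = 2.62 × 10^7 m³

ΔV ≈ 2.62 × 10^7 m³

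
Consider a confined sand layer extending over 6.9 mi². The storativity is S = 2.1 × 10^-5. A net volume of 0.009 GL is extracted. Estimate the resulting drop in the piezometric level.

A = 6.9 mi² = 1.787 × 10^7 m²
ΔV = 0.009 GL = 9000 m³
Δh = ΔV / (S × A) = 9000 m³ / (2.1 × 10^-5 × 1.787 × 10^7 m²) = 23.98 m

Δh ≈ 24 m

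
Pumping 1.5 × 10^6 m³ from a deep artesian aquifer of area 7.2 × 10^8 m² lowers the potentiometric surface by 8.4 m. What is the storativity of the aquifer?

S = ΔV / (A × Δh) = 1.5 × 10^6 m³ / (7.2 × 10^8 m² × 8.4 m) = 2.48 × 10^-4

S ≈ 2.5 × 10^-4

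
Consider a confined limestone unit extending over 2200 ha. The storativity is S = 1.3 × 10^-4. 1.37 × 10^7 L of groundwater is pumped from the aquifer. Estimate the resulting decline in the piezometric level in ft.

Δh ≈ 15.7 ft

A = 2200 ha = 2.2 × 10^7 m²
ΔV = 1.37 × 10^7 L = 13700 m³
Δh = ΔV / (S × A) = 13700 m³ / (1.3 × 10^-4 × 2.2 × 10^7 m²) = 4.79 m
Δh = 4.79 m = 15.72 ft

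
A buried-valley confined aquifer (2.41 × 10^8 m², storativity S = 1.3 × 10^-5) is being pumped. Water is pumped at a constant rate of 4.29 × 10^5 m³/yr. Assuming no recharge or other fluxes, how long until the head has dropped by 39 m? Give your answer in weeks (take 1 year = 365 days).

ΔV = S × A × Δh = 1.3 × 10^-5 × 2.41 × 10^8 × 39 = 1.222 × 10^5 m³
Q = 4.29 × 10^5 m³/yr = 1175 m³/d
t = ΔV / Q = 1.222 × 10^5 m³ / 1175 m³/d = 104 d
t = 104 d ≈ 14.85 weeks

t ≈ 14.9 weeks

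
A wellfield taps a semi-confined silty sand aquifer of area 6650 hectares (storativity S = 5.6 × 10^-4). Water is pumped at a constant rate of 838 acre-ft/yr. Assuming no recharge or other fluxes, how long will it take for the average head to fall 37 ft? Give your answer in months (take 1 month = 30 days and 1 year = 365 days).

A = 6650 hectares = 6.65 × 10^7 m²
Δh = 37 ft = 11.28 m
ΔV = S × A × Δh = 5.6 × 10^-4 × 6.65 × 10^7 × 11.28 = 4.2 × 10^5 m³
Q = 838 acre-ft/yr = 2832 m³/d
t = ΔV / Q = 4.2 × 10^5 m³ / 2832 m³/d = 148.3 d
t = 148.3 d ≈ 4.943 months

t ≈ 4.94 months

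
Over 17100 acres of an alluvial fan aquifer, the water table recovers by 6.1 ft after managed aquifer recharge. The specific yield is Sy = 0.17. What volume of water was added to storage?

A = 17100 acres = 6.92 × 10^7 m²
Δh = 6.1 ft = 1.859 m
ΔV = Sy × A × Δh = 0.17 × 6.92 × 10^7 m² × 1.859 m = 2.187 × 10^7 m³

ΔV ≈ 2.19 × 10^7 m³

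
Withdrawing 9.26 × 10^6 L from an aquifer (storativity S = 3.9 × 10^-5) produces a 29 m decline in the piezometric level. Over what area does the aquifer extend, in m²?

A ≈ 8.19 × 10^6 m²

ΔV = 9.26 × 10^6 L = 9260 m³
A = ΔV / (S × Δh) = 9260 / (3.9 × 10^-5 × 29) = 8.187 × 10^6 m²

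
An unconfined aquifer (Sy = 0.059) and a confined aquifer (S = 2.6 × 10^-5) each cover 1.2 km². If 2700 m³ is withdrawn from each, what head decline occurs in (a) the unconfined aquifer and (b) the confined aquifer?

Δh_u ≈ 0.0381 m; Δh_c ≈ 86.5 m

A = 1.2 km² = 1.2 × 10^6 m²
Unconfined: Δh_u = ΔV/(Sy·A) = 2700/(0.059 × 1.2 × 10^6) = 0.03814 m
Confined: Δh_c = ΔV/(S·A) = 2700/(2.6 × 10^-5 × 1.2 × 10^6) = 86.54 m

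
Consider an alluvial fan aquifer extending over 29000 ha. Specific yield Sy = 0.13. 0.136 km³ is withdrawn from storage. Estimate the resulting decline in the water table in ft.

Δh ≈ 11.8 ft

A = 29000 ha = 2.9 × 10^8 m²
ΔV = 0.136 km³ = 1.36 × 10^8 m³
Δh = ΔV / (Sy × A) = 1.36 × 10^8 m³ / (0.13 × 2.9 × 10^8 m²) = 3.607 m
Δh = 3.607 m = 11.84 ft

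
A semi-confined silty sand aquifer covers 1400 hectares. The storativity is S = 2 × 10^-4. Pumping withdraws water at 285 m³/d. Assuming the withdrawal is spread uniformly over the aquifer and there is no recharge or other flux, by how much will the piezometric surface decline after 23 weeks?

Δh ≈ 16.4 m

A = 1400 hectares = 1.4 × 10^7 m²
t = 23 weeks = 161 d
ΔV = Q × t = 285 m³/d × 161 d = 45880 m³
Δh = ΔV / (S × A) = 45880 / (2 × 10^-4 × 1.4 × 10^7) = 16.39 m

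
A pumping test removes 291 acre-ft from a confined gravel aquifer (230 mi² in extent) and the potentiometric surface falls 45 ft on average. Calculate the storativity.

A = 230 mi² = 5.957 × 10^8 m²
Δh = 45 ft = 13.72 m
ΔV = 291 acre-ft = 3.589 × 10^5 m³
S = ΔV / (A × Δh) = 3.589 × 10^5 m³ / (5.957 × 10^8 m² × 13.72 m) = 4.393 × 10^-5

S ≈ 4.4 × 10^-5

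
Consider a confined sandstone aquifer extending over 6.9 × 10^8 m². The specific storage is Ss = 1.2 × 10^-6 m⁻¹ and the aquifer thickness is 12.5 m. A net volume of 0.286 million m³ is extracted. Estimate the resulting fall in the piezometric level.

Δh ≈ 27.6 m

S = Ss × b = 1.2 × 10^-6 m⁻¹ × 12.5 m = 1.5 × 10^-5
ΔV = 0.286 million m³ = 2.86 × 10^5 m³
Δh = ΔV / (S × A) = 2.86 × 10^5 m³ / (1.5 × 10^-5 × 6.9 × 10^8 m²) = 27.63 m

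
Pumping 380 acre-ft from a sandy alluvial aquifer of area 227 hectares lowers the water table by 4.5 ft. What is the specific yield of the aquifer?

Sy ≈ 0.15

A = 227 hectares = 2.27 × 10^6 m²
Δh = 4.5 ft = 1.372 m
ΔV = 380 acre-ft = 4.687 × 10^5 m³
Sy = ΔV / (A × Δh) = 4.687 × 10^5 m³ / (2.27 × 10^6 m² × 1.372 m) = 0.1505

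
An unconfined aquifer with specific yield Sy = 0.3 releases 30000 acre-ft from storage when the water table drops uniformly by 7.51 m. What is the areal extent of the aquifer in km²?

A ≈ 16.4 km²

ΔV = 30000 acre-ft = 3.7 × 10^7 m³
A = ΔV / (Sy × Δh) = 3.7 × 10^7 / (0.3 × 7.51) = 1.642 × 10^7 m²
A = 1.642 × 10^7 m² = 16.42 km²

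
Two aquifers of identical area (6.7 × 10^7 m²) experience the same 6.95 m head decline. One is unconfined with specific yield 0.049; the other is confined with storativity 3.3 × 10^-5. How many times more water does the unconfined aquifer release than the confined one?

Unconfined: ΔV_u = Sy × A × Δh = 0.049 × 6.7 × 10^7 × 6.95 = 2.282 × 10^7 m³
Confined: ΔV_c = S × A × Δh = 3.3 × 10^-5 × 6.7 × 10^7 × 6.95 = 15370 m³
Ratio = ΔV_u / ΔV_c = Sy / S = 0.049 / 3.3 × 10^-5 = 1485

ΔV_u / ΔV_c ≈ 1480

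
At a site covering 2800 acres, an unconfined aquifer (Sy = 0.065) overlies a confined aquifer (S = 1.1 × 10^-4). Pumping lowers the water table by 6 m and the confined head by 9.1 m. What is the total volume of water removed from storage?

ΔV ≈ 4.43 × 10^6 m³

A = 2800 acres = 1.133 × 10^7 m²
Unconfined: ΔV_u = Sy × A × Δh_u = 0.065 × 1.133 × 10^7 × 6 = 4.419 × 10^6 m³
Confined: ΔV_c = S × A × Δh_c = 1.1 × 10^-4 × 1.133 × 10^7 × 9.1 = 11340 m³
Total ΔV = 4.419 × 10^6 + 11340 = 4.431 × 10^6 m³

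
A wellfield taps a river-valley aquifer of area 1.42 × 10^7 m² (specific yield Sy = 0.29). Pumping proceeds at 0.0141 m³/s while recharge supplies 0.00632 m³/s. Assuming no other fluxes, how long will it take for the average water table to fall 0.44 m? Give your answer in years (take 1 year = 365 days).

ΔV = Sy × A × Δh = 0.29 × 1.42 × 10^7 × 0.44 = 1.812 × 10^6 m³
Net withdrawal = 0.0141 − 0.00632 = 0.00778 m³/s = 672.2 m³/d
t = ΔV / Q = 1.812 × 10^6 m³ / 672.2 m³/d = 2696 d
t = 2696 d ≈ 7.385 years

t ≈ 7.39 years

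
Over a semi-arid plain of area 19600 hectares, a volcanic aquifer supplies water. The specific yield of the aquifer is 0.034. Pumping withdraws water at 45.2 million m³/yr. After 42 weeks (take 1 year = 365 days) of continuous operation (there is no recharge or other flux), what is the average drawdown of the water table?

A = 19600 hectares = 1.96 × 10^8 m²
Q = 45.2 million m³/yr = 1.238 × 10^5 m³/d
t = 42 weeks = 294 d
ΔV = Q × t = 1.238 × 10^5 m³/d × 294 d = 3.641 × 10^7 m³
Δh = ΔV / (Sy × A) = 3.641 × 10^7 / (0.034 × 1.96 × 10^8) = 5.463 m

Δh ≈ 5.46 m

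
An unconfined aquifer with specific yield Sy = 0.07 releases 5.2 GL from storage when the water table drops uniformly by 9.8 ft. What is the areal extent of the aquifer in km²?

A ≈ 24.9 km²

Δh = 9.8 ft = 2.987 m
ΔV = 5.2 GL = 5.2 × 10^6 m³
A = ΔV / (Sy × Δh) = 5.2 × 10^6 / (0.07 × 2.987) = 2.487 × 10^7 m²
A = 2.487 × 10^7 m² = 24.87 km²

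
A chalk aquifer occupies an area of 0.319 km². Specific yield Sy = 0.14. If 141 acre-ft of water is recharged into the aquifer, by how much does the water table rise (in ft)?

Δh ≈ 12.8 ft

A = 0.319 km² = 3.19 × 10^5 m²
ΔV = 141 acre-ft = 1.739 × 10^5 m³
Δh = ΔV / (Sy × A) = 1.739 × 10^5 m³ / (0.14 × 3.19 × 10^5 m²) = 3.894 m
Δh = 3.894 m = 12.78 ft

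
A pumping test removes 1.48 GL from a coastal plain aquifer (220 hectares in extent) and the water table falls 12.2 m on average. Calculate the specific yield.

A = 220 hectares = 2.2 × 10^6 m²
ΔV = 1.48 GL = 1.48 × 10^6 m³
Sy = ΔV / (A × Δh) = 1.48 × 10^6 m³ / (2.2 × 10^6 m² × 12.2 m) = 0.05514

Sy ≈ 0.055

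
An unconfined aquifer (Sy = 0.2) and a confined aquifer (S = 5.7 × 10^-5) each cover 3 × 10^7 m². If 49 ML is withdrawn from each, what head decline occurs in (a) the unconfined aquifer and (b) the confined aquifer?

Δh_u ≈ 0.00817 m; Δh_c ≈ 28.7 m

ΔV = 49 ML = 49000 m³
Unconfined: Δh_u = ΔV/(Sy·A) = 49000/(0.2 × 3 × 10^7) = 0.008167 m
Confined: Δh_c = ΔV/(S·A) = 49000/(5.7 × 10^-5 × 3 × 10^7) = 28.65 m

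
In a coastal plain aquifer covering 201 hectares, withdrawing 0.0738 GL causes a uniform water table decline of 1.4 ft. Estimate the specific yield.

A = 201 hectares = 2.01 × 10^6 m²
Δh = 1.4 ft = 0.4267 m
ΔV = 0.0738 GL = 73800 m³
Sy = ΔV / (A × Δh) = 73800 m³ / (2.01 × 10^6 m² × 0.4267 m) = 0.08604

Sy ≈ 0.086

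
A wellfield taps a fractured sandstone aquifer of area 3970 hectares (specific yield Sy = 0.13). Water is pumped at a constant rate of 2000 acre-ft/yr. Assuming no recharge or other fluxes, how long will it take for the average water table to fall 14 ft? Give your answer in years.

t ≈ 8.93 years

A = 3970 hectares = 3.97 × 10^7 m²
Δh = 14 ft = 4.267 m
ΔV = Sy × A × Δh = 0.13 × 3.97 × 10^7 × 4.267 = 2.202 × 10^7 m³
Q = 2000 acre-ft/yr = 6759 m³/d
t = ΔV / Q = 2.202 × 10^7 m³ / 6759 m³/d = 3258 d
t = 3258 d ≈ 8.927 years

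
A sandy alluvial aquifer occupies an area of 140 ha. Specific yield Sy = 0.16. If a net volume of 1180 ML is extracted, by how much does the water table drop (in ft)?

Δh ≈ 17.3 ft

A = 140 ha = 1.4 × 10^6 m²
ΔV = 1180 ML = 1.18 × 10^6 m³
Δh = ΔV / (Sy × A) = 1.18 × 10^6 m³ / (0.16 × 1.4 × 10^6 m²) = 5.268 m
Δh = 5.268 m = 17.28 ft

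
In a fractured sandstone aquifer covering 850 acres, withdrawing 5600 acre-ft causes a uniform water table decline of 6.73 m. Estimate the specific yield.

A = 850 acres = 3.44 × 10^6 m²
ΔV = 5600 acre-ft = 6.907 × 10^6 m³
Sy = ΔV / (A × Δh) = 6.907 × 10^6 m³ / (3.44 × 10^6 m² × 6.73 m) = 0.2984

Sy ≈ 0.3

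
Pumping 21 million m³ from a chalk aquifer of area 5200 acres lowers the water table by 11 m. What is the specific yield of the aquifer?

Sy ≈ 0.091

A = 5200 acres = 2.104 × 10^7 m²
ΔV = 21 million m³ = 2.1 × 10^7 m³
Sy = ΔV / (A × Δh) = 2.1 × 10^7 m³ / (2.104 × 10^7 m² × 11 m) = 0.09072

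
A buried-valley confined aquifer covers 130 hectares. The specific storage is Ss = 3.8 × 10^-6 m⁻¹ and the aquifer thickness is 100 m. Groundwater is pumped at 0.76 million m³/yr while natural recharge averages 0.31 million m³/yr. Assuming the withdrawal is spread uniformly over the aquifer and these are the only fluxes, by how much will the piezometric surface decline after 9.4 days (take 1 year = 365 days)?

S = Ss × b = 3.8 × 10^-6 m⁻¹ × 100 m = 3.8 × 10^-4
A = 130 hectares = 1.3 × 10^6 m²
Net abstraction = 0.76 − 0.31 = 0.45 million m³/yr
Q_net = 0.45 million m³/yr = 1233 m³/d
ΔV = Q × t = 1233 m³/d × 9.4 d = 11590 m³
Δh = ΔV / (S × A) = 11590 / (3.8 × 10^-4 × 1.3 × 10^6) = 23.46 m

Δh ≈ 23.5 m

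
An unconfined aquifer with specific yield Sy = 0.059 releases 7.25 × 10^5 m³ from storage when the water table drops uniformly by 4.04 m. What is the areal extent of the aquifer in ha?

A ≈ 304 ha

A = ΔV / (Sy × Δh) = 7.25 × 10^5 / (0.059 × 4.04) = 3.042 × 10^6 m²
A = 3.042 × 10^6 m² = 304.2 ha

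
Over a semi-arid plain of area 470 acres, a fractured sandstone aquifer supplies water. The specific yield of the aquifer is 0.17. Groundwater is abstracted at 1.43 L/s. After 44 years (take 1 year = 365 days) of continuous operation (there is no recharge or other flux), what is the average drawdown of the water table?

Δh ≈ 6.14 m

A = 470 acres = 1.902 × 10^6 m²
Q = 1.43 L/s = 123.6 m³/d
t = 44 years = 16060 d
ΔV = Q × t = 123.6 m³/d × 16060 d = 1.984 × 10^6 m³
Δh = ΔV / (Sy × A) = 1.984 × 10^6 / (0.17 × 1.902 × 10^6) = 6.137 m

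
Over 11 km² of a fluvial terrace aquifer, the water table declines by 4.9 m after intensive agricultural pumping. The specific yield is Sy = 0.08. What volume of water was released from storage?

A = 11 km² = 1.1 × 10^7 m²
ΔV = Sy × A × Δh = 0.08 × 1.1 × 10^7 m² × 4.9 m = 4.312 × 10^6 m³

ΔV ≈ 4.31 × 10^6 m³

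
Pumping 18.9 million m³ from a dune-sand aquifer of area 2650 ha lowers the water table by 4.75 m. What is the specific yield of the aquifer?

Sy ≈ 0.15

A = 2650 ha = 2.65 × 10^7 m²
ΔV = 18.9 million m³ = 1.89 × 10^7 m³
Sy = ΔV / (A × Δh) = 1.89 × 10^7 m³ / (2.65 × 10^7 m² × 4.75 m) = 0.1501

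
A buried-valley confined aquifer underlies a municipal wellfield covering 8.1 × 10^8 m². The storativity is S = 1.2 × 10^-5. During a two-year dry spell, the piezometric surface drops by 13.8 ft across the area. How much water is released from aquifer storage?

Δh = 13.8 ft = 4.206 m
ΔV = S × A × Δh = 1.2 × 10^-5 × 8.1 × 10^8 m² × 4.206 m = 40880 m³

ΔV ≈ 40900 m³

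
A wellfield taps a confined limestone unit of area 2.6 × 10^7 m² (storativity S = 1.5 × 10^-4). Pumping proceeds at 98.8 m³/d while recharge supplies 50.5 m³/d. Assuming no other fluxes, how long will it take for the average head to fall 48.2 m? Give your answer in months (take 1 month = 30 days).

t ≈ 130 months

ΔV = S × A × Δh = 1.5 × 10^-4 × 2.6 × 10^7 × 48.2 = 1.88 × 10^5 m³
Net withdrawal = 98.8 − 50.5 = 48.3 m³/d
t = ΔV / Q = 1.88 × 10^5 m³ / 48.3 m³/d = 3892 d
t = 3892 d ≈ 129.7 months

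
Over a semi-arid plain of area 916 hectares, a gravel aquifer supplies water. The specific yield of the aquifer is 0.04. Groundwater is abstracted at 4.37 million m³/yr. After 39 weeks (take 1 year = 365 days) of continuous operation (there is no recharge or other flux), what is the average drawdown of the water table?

A = 916 hectares = 9.16 × 10^6 m²
Q = 4.37 million m³/yr = 11970 m³/d
t = 39 weeks = 273 d
ΔV = Q × t = 11970 m³/d × 273 d = 3.269 × 10^6 m³
Δh = ΔV / (Sy × A) = 3.269 × 10^6 / (0.04 × 9.16 × 10^6) = 8.921 m

Δh ≈ 8.92 m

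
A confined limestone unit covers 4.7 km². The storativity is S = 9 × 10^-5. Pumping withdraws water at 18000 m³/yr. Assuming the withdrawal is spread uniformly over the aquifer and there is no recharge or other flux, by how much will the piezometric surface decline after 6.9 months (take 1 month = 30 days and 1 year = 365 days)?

A = 4.7 km² = 4.7 × 10^6 m²
Q = 18000 m³/yr = 49.32 m³/d
t = 6.9 months = 207 d
ΔV = Q × t = 49.32 m³/d × 207 d = 10210 m³
Δh = ΔV / (S × A) = 10210 / (9 × 10^-5 × 4.7 × 10^6) = 24.13 m

Δh ≈ 24.1 m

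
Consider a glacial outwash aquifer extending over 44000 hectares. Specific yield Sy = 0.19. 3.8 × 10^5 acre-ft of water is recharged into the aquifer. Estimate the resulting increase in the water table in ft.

A = 44000 hectares = 4.4 × 10^8 m²
ΔV = 3.8 × 10^5 acre-ft = 4.687 × 10^8 m³
Δh = ΔV / (Sy × A) = 4.687 × 10^8 m³ / (0.19 × 4.4 × 10^8 m²) = 5.607 m
Δh = 5.607 m = 18.39 ft

Δh ≈ 18.4 ft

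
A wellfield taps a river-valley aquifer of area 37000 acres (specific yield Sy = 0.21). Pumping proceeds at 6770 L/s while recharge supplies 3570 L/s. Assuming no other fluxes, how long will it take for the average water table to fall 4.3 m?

t ≈ 489 days

A = 37000 acres = 1.497 × 10^8 m²
ΔV = Sy × A × Δh = 0.21 × 1.497 × 10^8 × 4.3 = 1.352 × 10^8 m³
Net withdrawal = 6770 − 3570 = 3200 L/s = 2.765 × 10^5 m³/d
t = ΔV / Q = 1.352 × 10^8 m³ / 2.765 × 10^5 m³/d = 489 d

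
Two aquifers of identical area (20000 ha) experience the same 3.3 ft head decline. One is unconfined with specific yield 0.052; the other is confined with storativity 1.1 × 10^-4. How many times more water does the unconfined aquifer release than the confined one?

ΔV_u / ΔV_c ≈ 473

A = 20000 ha = 2 × 10^8 m²
Δh = 3.3 ft = 1.006 m
Unconfined: ΔV_u = Sy × A × Δh = 0.052 × 2 × 10^8 × 1.006 = 1.046 × 10^7 m³
Confined: ΔV_c = S × A × Δh = 1.1 × 10^-4 × 2 × 10^8 × 1.006 = 22130 m³
Ratio = ΔV_u / ΔV_c = Sy / S = 0.052 / 1.1 × 10^-4 = 472.7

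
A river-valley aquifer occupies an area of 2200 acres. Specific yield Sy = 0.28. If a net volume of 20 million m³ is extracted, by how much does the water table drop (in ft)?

Δh ≈ 26.3 ft

A = 2200 acres = 8.903 × 10^6 m²
ΔV = 20 million m³ = 2 × 10^7 m³
Δh = ΔV / (Sy × A) = 2 × 10^7 m³ / (0.28 × 8.903 × 10^6 m²) = 8.023 m
Δh = 8.023 m = 26.32 ft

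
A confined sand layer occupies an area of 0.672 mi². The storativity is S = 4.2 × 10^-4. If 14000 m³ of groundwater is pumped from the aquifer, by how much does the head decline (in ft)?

A = 0.672 mi² = 1.74 × 10^6 m²
Δh = ΔV / (S × A) = 14000 m³ / (4.2 × 10^-4 × 1.74 × 10^6 m²) = 19.15 m
Δh = 19.15 m = 62.83 ft

Δh ≈ 62.8 ft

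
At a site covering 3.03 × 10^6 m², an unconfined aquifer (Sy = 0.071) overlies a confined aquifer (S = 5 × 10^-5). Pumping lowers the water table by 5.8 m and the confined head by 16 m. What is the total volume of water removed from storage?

ΔV ≈ 1.25 × 10^6 m³

Unconfined: ΔV_u = Sy × A × Δh_u = 0.071 × 3.03 × 10^6 × 5.8 = 1.248 × 10^6 m³
Confined: ΔV_c = S × A × Δh_c = 5 × 10^-5 × 3.03 × 10^6 × 16 = 2424 m³
Total ΔV = 1.248 × 10^6 + 2424 = 1.25 × 10^6 m³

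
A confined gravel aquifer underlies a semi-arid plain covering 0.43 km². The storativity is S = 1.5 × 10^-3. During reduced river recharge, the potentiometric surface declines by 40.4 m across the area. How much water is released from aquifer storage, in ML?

ΔV ≈ 26.1 ML

A = 0.43 km² = 4.3 × 10^5 m²
ΔV = S × A × Δh = 0.0015 × 4.3 × 10^5 m² × 40.4 m = 26060 m³
ΔV = 26060 m³ = 26.06 ML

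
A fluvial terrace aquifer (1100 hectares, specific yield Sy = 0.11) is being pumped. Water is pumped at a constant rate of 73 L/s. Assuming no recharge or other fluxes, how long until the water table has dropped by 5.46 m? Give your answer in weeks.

A = 1100 hectares = 1.1 × 10^7 m²
ΔV = Sy × A × Δh = 0.11 × 1.1 × 10^7 × 5.46 = 6.607 × 10^6 m³
Q = 73 L/s = 6307 m³/d
t = ΔV / Q = 6.607 × 10^6 m³ / 6307 m³/d = 1047 d
t = 1047 d ≈ 149.6 weeks

t ≈ 150 weeks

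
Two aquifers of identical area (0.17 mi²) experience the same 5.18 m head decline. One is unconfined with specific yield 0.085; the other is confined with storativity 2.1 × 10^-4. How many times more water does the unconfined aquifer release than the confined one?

ΔV_u / ΔV_c ≈ 405

A = 0.17 mi² = 4.403 × 10^5 m²
Unconfined: ΔV_u = Sy × A × Δh = 0.085 × 4.403 × 10^5 × 5.18 = 1.939 × 10^5 m³
Confined: ΔV_c = S × A × Δh = 2.1 × 10^-4 × 4.403 × 10^5 × 5.18 = 479 m³
Ratio = ΔV_u / ΔV_c = Sy / S = 0.085 / 2.1 × 10^-4 = 404.8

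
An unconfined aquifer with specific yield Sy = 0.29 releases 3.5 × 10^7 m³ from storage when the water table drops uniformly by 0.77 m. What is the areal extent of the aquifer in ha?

A = ΔV / (Sy × Δh) = 3.5 × 10^7 / (0.29 × 0.77) = 1.567 × 10^8 m²
A = 1.567 × 10^8 m² = 15670 ha

A ≈ 15700 ha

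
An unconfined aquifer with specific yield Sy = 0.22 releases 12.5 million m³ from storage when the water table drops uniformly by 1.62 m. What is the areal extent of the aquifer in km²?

ΔV = 12.5 million m³ = 1.25 × 10^7 m³
A = ΔV / (Sy × Δh) = 1.25 × 10^7 / (0.22 × 1.62) = 3.507 × 10^7 m²
A = 3.507 × 10^7 m² = 35.07 km²

A ≈ 35.1 km²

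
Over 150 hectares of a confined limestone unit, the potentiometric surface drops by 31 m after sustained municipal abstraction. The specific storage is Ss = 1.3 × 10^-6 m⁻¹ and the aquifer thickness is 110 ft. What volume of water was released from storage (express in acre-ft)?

b = 110 ft = 33.53 m
S = Ss × b = 1.3 × 10^-6 m⁻¹ × 33.53 m = 4.359 × 10^-5
A = 150 hectares = 1.5 × 10^6 m²
ΔV = S × A × Δh = 4.359 × 10^-5 × 1.5 × 10^6 m² × 31 m = 2027 m³
ΔV = 2027 m³ = 1.643 acre-ft

ΔV ≈ 1.64 acre-ft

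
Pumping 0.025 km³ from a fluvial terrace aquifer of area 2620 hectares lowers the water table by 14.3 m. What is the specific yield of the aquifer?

Sy ≈ 0.067

A = 2620 hectares = 2.62 × 10^7 m²
ΔV = 0.025 km³ = 2.5 × 10^7 m³
Sy = ΔV / (A × Δh) = 2.5 × 10^7 m³ / (2.62 × 10^7 m² × 14.3 m) = 0.06673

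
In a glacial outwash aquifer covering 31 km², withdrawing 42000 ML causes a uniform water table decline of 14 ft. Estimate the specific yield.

Sy ≈ 0.32

A = 31 km² = 3.1 × 10^7 m²
Δh = 14 ft = 4.267 m
ΔV = 42000 ML = 4.2 × 10^7 m³
Sy = ΔV / (A × Δh) = 4.2 × 10^7 m³ / (3.1 × 10^7 m² × 4.267 m) = 0.3175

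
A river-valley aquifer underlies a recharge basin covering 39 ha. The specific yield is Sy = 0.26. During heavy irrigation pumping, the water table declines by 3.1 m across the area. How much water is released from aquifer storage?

ΔV ≈ 3.14 × 10^5 m³

A = 39 ha = 3.9 × 10^5 m²
ΔV = Sy × A × Δh = 0.26 × 3.9 × 10^5 m² × 3.1 m = 3.143 × 10^5 m³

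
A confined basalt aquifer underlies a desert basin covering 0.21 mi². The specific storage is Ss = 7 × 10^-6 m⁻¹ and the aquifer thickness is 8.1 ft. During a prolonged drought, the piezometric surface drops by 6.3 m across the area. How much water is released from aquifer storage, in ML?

b = 8.1 ft = 2.469 m
S = Ss × b = 7 × 10^-6 m⁻¹ × 2.469 m = 1.728 × 10^-5
A = 0.21 mi² = 5.439 × 10^5 m²
ΔV = S × A × Δh = 1.728 × 10^-5 × 5.439 × 10^5 m² × 6.3 m = 59.22 m³
ΔV = 59.22 m³ = 0.05922 ML

ΔV ≈ 0.0592 ML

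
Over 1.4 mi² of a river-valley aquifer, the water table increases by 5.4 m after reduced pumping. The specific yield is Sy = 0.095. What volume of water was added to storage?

A = 1.4 mi² = 3.626 × 10^6 m²
ΔV = Sy × A × Δh = 0.095 × 3.626 × 10^6 m² × 5.4 m = 1.86 × 10^6 m³

ΔV ≈ 1.86 × 10^6 m³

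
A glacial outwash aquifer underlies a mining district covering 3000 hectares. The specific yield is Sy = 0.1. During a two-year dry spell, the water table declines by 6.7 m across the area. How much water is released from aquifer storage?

A = 3000 hectares = 3 × 10^7 m²
ΔV = Sy × A × Δh = 0.1 × 3 × 10^7 m² × 6.7 m = 2.01 × 10^7 m³

ΔV ≈ 2.01 × 10^7 m³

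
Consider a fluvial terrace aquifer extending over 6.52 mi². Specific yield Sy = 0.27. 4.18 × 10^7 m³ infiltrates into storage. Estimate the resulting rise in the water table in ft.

A = 6.52 mi² = 1.689 × 10^7 m²
Δh = ΔV / (Sy × A) = 4.18 × 10^7 m³ / (0.27 × 1.689 × 10^7 m²) = 9.168 m
Δh = 9.168 m = 30.08 ft

Δh ≈ 30.1 ft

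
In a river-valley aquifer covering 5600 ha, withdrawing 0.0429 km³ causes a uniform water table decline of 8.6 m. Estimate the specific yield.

A = 5600 ha = 5.6 × 10^7 m²
ΔV = 0.0429 km³ = 4.29 × 10^7 m³
Sy = ΔV / (A × Δh) = 4.29 × 10^7 m³ / (5.6 × 10^7 m² × 8.6 m) = 0.08908

Sy ≈ 0.089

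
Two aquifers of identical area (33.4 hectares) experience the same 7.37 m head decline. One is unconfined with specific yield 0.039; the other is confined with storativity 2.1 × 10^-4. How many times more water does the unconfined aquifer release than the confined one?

ΔV_u / ΔV_c ≈ 186

A = 33.4 hectares = 3.34 × 10^5 m²
Unconfined: ΔV_u = Sy × A × Δh = 0.039 × 3.34 × 10^5 × 7.37 = 96000 m³
Confined: ΔV_c = S × A × Δh = 2.1 × 10^-4 × 3.34 × 10^5 × 7.37 = 516.9 m³
Ratio = ΔV_u / ΔV_c = Sy / S = 0.039 / 2.1 × 10^-4 = 185.7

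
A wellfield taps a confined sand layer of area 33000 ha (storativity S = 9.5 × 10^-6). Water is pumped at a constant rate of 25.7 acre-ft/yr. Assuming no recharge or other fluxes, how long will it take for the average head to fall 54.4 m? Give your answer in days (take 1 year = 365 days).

A = 33000 ha = 3.3 × 10^8 m²
ΔV = S × A × Δh = 9.5 × 10^-6 × 3.3 × 10^8 × 54.4 = 1.705 × 10^5 m³
Q = 25.7 acre-ft/yr = 86.85 m³/d
t = ΔV / Q = 1.705 × 10^5 m³ / 86.85 m³/d = 1964 d

t ≈ 1960 days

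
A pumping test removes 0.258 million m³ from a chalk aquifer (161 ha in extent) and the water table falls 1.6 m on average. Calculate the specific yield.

Sy ≈ 0.1

A = 161 ha = 1.61 × 10^6 m²
ΔV = 0.258 million m³ = 2.58 × 10^5 m³
Sy = ΔV / (A × Δh) = 2.58 × 10^5 m³ / (1.61 × 10^6 m² × 1.6 m) = 0.1002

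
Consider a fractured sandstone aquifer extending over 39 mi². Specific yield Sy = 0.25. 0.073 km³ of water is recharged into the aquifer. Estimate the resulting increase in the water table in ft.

Δh ≈ 9.48 ft

A = 39 mi² = 1.01 × 10^8 m²
ΔV = 0.073 km³ = 7.3 × 10^7 m³
Δh = ΔV / (Sy × A) = 7.3 × 10^7 m³ / (0.25 × 1.01 × 10^8 m²) = 2.891 m
Δh = 2.891 m = 9.484 ft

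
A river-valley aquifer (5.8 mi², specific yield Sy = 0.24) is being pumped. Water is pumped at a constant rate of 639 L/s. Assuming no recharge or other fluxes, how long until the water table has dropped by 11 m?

t ≈ 718 days

A = 5.8 mi² = 1.502 × 10^7 m²
ΔV = Sy × A × Δh = 0.24 × 1.502 × 10^7 × 11 = 3.966 × 10^7 m³
Q = 639 L/s = 55210 m³/d
t = ΔV / Q = 3.966 × 10^7 m³ / 55210 m³/d = 718.3 d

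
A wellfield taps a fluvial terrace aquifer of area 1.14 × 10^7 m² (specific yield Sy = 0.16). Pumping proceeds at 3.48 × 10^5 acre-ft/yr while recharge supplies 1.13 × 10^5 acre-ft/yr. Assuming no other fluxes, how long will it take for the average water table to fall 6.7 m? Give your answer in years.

ΔV = Sy × A × Δh = 0.16 × 1.14 × 10^7 × 6.7 = 1.222 × 10^7 m³
Net withdrawal = 3.48 × 10^5 − 1.13 × 10^5 = 2.35 × 10^5 acre-ft/yr = 7.942 × 10^5 m³/d
t = ΔV / Q = 1.222 × 10^7 m³ / 7.942 × 10^5 m³/d = 15.39 d
t = 15.39 d ≈ 0.04216 years

t ≈ 0.0422 years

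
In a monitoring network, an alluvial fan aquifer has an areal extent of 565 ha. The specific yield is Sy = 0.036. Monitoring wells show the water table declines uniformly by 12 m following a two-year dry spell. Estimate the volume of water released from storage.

A = 565 ha = 5.65 × 10^6 m²
ΔV = Sy × A × Δh = 0.036 × 5.65 × 10^6 m² × 12 m = 2.441 × 10^6 m³

ΔV ≈ 2.44 × 10^6 m³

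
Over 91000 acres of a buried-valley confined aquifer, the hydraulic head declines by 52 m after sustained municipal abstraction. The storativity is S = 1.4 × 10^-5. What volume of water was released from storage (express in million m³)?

ΔV ≈ 0.268 million m³

A = 91000 acres = 3.683 × 10^8 m²
ΔV = S × A × Δh = 1.4 × 10^-5 × 3.683 × 10^8 m² × 52 m = 2.681 × 10^5 m³
ΔV = 2.681 × 10^5 m³ = 0.2681 million m³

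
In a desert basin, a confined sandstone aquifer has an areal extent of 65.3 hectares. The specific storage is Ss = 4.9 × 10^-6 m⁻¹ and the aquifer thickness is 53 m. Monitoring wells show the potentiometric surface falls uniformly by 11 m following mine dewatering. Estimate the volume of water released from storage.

ΔV ≈ 1870 m³

S = Ss × b = 4.9 × 10^-6 m⁻¹ × 53 m = 2.597 × 10^-4
A = 65.3 hectares = 6.53 × 10^5 m²
ΔV = S × A × Δh = 2.597 × 10^-4 × 6.53 × 10^5 m² × 11 m = 1865 m³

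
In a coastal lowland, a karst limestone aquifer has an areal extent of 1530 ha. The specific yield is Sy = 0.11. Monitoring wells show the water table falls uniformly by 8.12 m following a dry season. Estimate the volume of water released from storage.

ΔV ≈ 1.37 × 10^7 m³

A = 1530 ha = 1.53 × 10^7 m²
ΔV = Sy × A × Δh = 0.11 × 1.53 × 10^7 m² × 8.12 m = 1.367 × 10^7 m³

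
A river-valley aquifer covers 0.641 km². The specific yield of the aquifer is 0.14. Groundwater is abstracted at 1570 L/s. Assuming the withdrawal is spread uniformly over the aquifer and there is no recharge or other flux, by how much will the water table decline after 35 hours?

Δh ≈ 2.2 m

A = 0.641 km² = 6.41 × 10^5 m²
Q = 1570 L/s = 1.356 × 10^5 m³/d
t = 35 hours = 1.458 d
ΔV = Q × t = 1.356 × 10^5 m³/d × 1.458 d = 1.978 × 10^5 m³
Δh = ΔV / (Sy × A) = 1.978 × 10^5 / (0.14 × 6.41 × 10^5) = 2.204 m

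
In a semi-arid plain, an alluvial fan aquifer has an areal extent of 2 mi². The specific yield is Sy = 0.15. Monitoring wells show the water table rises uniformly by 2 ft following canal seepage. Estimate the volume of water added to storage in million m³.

A = 2 mi² = 5.18 × 10^6 m²
Δh = 2 ft = 0.6096 m
ΔV = Sy × A × Δh = 0.15 × 5.18 × 10^6 m² × 0.6096 m = 4.737 × 10^5 m³
ΔV = 4.737 × 10^5 m³ = 0.4737 million m³

ΔV ≈ 0.474 million m³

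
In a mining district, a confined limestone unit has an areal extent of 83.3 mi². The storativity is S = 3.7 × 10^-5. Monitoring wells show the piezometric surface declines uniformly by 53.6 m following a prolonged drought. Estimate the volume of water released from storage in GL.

A = 83.3 mi² = 2.157 × 10^8 m²
ΔV = S × A × Δh = 3.7 × 10^-5 × 2.157 × 10^8 m² × 53.6 m = 4.279 × 10^5 m³
ΔV = 4.279 × 10^5 m³ = 0.4279 GL

ΔV ≈ 0.428 GL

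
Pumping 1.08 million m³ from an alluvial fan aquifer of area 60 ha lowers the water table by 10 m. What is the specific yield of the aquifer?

A = 60 ha = 6 × 10^5 m²
ΔV = 1.08 million m³ = 1.08 × 10^6 m³
Sy = ΔV / (A × Δh) = 1.08 × 10^6 m³ / (6 × 10^5 m² × 10 m) = 0.18

Sy ≈ 0.18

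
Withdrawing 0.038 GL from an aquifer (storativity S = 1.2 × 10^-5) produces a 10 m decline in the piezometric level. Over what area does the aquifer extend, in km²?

ΔV = 0.038 GL = 38000 m³
A = ΔV / (S × Δh) = 38000 / (1.2 × 10^-5 × 10) = 3.167 × 10^8 m²
A = 3.167 × 10^8 m² = 316.7 km²

A ≈ 317 km²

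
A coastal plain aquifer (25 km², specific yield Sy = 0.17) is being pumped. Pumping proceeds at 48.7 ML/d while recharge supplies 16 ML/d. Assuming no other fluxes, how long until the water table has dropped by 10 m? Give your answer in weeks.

A = 25 km² = 2.5 × 10^7 m²
ΔV = Sy × A × Δh = 0.17 × 2.5 × 10^7 × 10 = 4.25 × 10^7 m³
Net withdrawal = 48.7 − 16 = 32.7 ML/d = 32700 m³/d
t = ΔV / Q = 4.25 × 10^7 m³ / 32700 m³/d = 1300 d
t = 1300 d ≈ 185.7 weeks

t ≈ 186 weeks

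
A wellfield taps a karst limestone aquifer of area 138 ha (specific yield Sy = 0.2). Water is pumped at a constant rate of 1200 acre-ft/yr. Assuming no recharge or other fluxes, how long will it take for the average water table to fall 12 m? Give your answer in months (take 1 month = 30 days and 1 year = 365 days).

t ≈ 27.2 months

A = 138 ha = 1.38 × 10^6 m²
ΔV = Sy × A × Δh = 0.2 × 1.38 × 10^6 × 12 = 3.312 × 10^6 m³
Q = 1200 acre-ft/yr = 4055 m³/d
t = ΔV / Q = 3.312 × 10^6 m³ / 4055 m³/d = 816.7 d
t = 816.7 d ≈ 27.22 months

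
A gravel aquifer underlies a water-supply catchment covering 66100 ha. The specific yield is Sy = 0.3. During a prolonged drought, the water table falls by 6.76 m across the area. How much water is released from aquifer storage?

ΔV ≈ 1.34 × 10^9 m³

A = 66100 ha = 6.61 × 10^8 m²
ΔV = Sy × A × Δh = 0.3 × 6.61 × 10^8 m² × 6.76 m = 1.341 × 10^9 m³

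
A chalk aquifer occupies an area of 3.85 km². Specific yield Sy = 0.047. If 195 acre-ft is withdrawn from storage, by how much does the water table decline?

Δh ≈ 1.33 m

A = 3.85 km² = 3.85 × 10^6 m²
ΔV = 195 acre-ft = 2.405 × 10^5 m³
Δh = ΔV / (Sy × A) = 2.405 × 10^5 m³ / (0.047 × 3.85 × 10^6 m²) = 1.329 m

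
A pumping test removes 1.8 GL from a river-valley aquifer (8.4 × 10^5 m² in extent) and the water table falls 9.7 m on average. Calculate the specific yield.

ΔV = 1.8 GL = 1.8 × 10^6 m³
Sy = ΔV / (A × Δh) = 1.8 × 10^6 m³ / (8.4 × 10^5 m² × 9.7 m) = 0.2209

Sy ≈ 0.22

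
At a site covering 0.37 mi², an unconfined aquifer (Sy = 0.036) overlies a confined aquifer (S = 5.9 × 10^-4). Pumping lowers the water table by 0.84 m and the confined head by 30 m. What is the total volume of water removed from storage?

A = 0.37 mi² = 9.583 × 10^5 m²
Unconfined: ΔV_u = Sy × A × Δh_u = 0.036 × 9.583 × 10^5 × 0.84 = 28980 m³
Confined: ΔV_c = S × A × Δh_c = 5.9 × 10^-4 × 9.583 × 10^5 × 30 = 16960 m³
Total ΔV = 28980 + 16960 = 45940 m³

ΔV ≈ 45900 m³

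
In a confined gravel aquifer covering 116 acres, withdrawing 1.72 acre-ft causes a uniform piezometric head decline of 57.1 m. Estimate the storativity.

S ≈ 7.9 × 10^-5

A = 116 acres = 4.694 × 10^5 m²
ΔV = 1.72 acre-ft = 2122 m³
S = ΔV / (A × Δh) = 2122 m³ / (4.694 × 10^5 m² × 57.1 m) = 7.915 × 10^-5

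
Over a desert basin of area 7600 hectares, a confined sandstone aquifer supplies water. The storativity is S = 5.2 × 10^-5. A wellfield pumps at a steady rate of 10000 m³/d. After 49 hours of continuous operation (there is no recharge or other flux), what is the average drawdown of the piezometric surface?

Δh ≈ 5.17 m

A = 7600 hectares = 7.6 × 10^7 m²
t = 49 hours = 2.042 d
ΔV = Q × t = 10000 m³/d × 2.042 d = 20420 m³
Δh = ΔV / (S × A) = 20420 / (5.2 × 10^-5 × 7.6 × 10^7) = 5.166 m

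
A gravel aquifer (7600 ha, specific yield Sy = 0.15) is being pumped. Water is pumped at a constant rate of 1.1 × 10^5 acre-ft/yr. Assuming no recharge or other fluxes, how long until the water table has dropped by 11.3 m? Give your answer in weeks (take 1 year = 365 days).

t ≈ 49.5 weeks

A = 7600 ha = 7.6 × 10^7 m²
ΔV = Sy × A × Δh = 0.15 × 7.6 × 10^7 × 11.3 = 1.288 × 10^8 m³
Q = 1.1 × 10^5 acre-ft/yr = 3.717 × 10^5 m³/d
t = ΔV / Q = 1.288 × 10^8 m³ / 3.717 × 10^5 m³/d = 346.5 d
t = 346.5 d ≈ 49.51 weeks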